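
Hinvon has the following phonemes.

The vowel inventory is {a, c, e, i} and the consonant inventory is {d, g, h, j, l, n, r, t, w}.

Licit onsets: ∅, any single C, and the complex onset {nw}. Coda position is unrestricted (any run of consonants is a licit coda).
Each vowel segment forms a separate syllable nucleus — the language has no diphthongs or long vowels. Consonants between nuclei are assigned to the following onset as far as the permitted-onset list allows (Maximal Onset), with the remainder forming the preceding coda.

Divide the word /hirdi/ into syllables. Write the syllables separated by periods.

hir.di

Vowels present: i, i; each is a nucleus, giving 2 syllables.
/i…i/ gap (V1→V2): /rd/ — longest licit onset from the right is /d/, leaving /r/ as coda.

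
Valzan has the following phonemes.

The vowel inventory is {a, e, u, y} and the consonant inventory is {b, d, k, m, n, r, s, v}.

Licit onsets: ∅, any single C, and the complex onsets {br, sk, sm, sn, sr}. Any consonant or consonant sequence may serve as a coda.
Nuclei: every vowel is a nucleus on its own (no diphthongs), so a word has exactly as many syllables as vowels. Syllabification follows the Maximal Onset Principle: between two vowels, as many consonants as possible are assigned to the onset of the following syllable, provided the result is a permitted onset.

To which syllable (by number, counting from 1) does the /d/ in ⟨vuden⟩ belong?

2

Vowels present: u, e; each is a nucleus, giving 2 syllables.
Between /u/ (V1) and /e/ (V2): /d/ is a single consonant, so it becomes the next onset.
Syllabification: vu.den.
The /d/ is in the onset of syllable 2 (/den/).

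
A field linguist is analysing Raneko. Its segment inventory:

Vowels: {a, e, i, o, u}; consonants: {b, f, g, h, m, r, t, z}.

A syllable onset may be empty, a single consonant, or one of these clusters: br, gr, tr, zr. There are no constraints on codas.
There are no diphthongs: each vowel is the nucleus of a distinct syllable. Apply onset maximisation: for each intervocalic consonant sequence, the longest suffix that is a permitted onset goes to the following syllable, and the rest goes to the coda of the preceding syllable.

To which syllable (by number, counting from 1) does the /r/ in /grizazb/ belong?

1

The vowels are i, a — 2 nuclei, so 2 syllables.
Between /i/ (V1) and /a/ (V2): just /z/ — single C goes to the following onset.
Result: gri.zazb.
The /r/ is in the onset of syllable 1 (/gri/).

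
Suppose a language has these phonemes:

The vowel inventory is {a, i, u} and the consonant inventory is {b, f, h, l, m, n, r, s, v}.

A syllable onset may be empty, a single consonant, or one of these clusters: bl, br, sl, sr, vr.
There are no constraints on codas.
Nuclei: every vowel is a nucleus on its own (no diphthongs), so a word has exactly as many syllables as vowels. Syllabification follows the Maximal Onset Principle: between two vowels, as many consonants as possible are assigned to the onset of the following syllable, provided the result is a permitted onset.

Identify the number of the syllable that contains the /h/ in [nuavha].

3

The vowels are u, a, a — 3 nuclei, so 3 syllables.
/u…a/ gap (V1→V2): no consonants, so the boundary falls immediately after /u/.
/a…a/ gap (V2→V3): cluster /vh/ — the longest permitted-onset suffix is /h/; onset = /h/, preceding coda = /v/.
Result: nu.av.ha.
The /h/ is in the onset of syllable 3 (/ha/).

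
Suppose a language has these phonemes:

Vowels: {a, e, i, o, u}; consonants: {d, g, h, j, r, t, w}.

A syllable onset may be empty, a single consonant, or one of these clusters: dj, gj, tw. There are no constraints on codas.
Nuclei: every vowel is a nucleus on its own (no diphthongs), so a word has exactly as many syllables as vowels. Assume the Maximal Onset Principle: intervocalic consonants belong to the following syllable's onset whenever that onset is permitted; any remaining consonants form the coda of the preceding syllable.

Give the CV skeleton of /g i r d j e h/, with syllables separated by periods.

Nuclei (vowels): i, e → 2 syllables.
/i…e/ gap (V1→V2): cluster /rdj/ — the longest permitted-onset suffix is /dj/; onset = /dj/, preceding coda = /r/.
Putting it together: gir.djeh.
Mapping each syllable to C/V: /gir/ → CVC, /djeh/ → CCVC.

CVC.CCVC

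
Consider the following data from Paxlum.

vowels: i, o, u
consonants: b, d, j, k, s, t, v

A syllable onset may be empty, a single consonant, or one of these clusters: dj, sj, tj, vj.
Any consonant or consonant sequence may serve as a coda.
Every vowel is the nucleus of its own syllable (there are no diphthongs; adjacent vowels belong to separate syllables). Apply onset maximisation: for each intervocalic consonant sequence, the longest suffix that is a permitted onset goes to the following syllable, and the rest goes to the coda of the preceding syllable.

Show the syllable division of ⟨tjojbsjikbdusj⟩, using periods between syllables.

Nuclei (vowels): o, i, u → 3 syllables.
Between /o/ (V1) and /i/ (V2): /jbsj/; trying suffixes from longest down, /sj/ is the first permitted one, so coda /jb/ | onset /sj/.
Between /i/ (V2) and /u/ (V3): cluster /kbd/ — the longest permitted-onset suffix is /d/; onset = /d/, preceding coda = /kb/.

tjojb.sjikb.dusj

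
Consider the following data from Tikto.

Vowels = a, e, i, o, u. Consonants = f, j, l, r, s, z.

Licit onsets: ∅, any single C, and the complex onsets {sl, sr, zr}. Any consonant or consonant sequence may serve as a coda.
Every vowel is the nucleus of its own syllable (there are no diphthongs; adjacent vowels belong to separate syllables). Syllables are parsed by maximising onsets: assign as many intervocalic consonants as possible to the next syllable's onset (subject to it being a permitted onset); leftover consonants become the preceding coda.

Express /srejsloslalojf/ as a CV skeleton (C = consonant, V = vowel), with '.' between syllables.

CCVC.CCV.CCV.CVCC

The vowels are e, o, a, o — 4 nuclei, so 4 syllables.
/e…o/ gap (V1→V2): /jsl/ splits as /j/ + /sl/ (/sl/ is the longest suffix that is a licit onset).
/o…a/ gap (V2→V3): /sl/ is a licit onset in full, so it all attaches to the next syllable.
/a…o/ gap (V3→V4): just /l/ — single C goes to the following onset.
Result: srej.slo.sla.lojf.
Mapping each syllable to C/V: /srej/ → CCVC, /slo/ → CCV, /sla/ → CCV, /lojf/ → CVCC.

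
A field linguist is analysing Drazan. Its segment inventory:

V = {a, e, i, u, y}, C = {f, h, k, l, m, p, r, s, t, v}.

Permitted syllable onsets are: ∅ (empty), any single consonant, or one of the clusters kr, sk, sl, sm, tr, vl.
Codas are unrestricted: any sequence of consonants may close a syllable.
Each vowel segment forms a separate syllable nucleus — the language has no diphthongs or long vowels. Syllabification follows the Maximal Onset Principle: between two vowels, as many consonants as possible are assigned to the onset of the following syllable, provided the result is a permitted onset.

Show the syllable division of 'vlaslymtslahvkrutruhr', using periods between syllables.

vla.slymt.slahv.kru.truhr

The vowels are a, y, a, u, u — 5 nuclei, so 5 syllables.
V1 /a/ – V2 /y/: /sl/ — entire cluster is a permitted onset → onset /sl/, coda ∅.
V2 /y/ – V3 /a/: /mtsl/ — longest licit onset from the right is /sl/, leaving /mt/ as coda.
V3 /a/ – V4 /u/: /hvkr/ — longest licit onset from the right is /kr/, leaving /hv/ as coda.
V4 /u/ – V5 /u/: /tr/ is a licit onset in full, so it all attaches to the next syllable.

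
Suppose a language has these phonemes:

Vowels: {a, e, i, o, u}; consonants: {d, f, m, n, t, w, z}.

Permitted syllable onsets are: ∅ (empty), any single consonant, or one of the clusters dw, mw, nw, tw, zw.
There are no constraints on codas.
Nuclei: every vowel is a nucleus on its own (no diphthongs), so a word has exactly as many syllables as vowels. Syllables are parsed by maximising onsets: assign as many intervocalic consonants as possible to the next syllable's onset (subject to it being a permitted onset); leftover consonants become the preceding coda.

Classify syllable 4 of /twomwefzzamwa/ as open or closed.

open

Vowels present: o, e, a, a; each is a nucleus, giving 4 syllables.
Between /o/ (V1) and /e/ (V2): cluster /mw/ — /mw/ is itself a permitted onset, so the whole cluster goes right; preceding coda = ∅.
Between /e/ (V2) and /a/ (V3): /fzz/ — longest licit onset from the right is /z/, leaving /fz/ as coda.
Between /a/ (V3) and /a/ (V4): cluster /mw/ — /mw/ is itself a permitted onset, so the whole cluster goes right; preceding coda = ∅.
Syllabification: two.mwefz.za.mwa.
Syllable 4 is /mwa/; it ends in its nucleus with no coda, so it is open.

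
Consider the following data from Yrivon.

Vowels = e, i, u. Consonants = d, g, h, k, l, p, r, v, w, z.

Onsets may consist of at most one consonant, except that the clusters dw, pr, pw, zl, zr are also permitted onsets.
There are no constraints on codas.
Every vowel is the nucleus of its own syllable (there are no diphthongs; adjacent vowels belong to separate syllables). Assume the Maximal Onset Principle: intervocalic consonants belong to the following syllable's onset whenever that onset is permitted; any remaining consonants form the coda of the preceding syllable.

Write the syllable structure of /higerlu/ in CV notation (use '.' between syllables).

CV.CVC.CV

Vowels present: i, e, u; each is a nucleus, giving 3 syllables.
σ1/σ2 boundary: just /g/ — single C goes to the following onset.
σ2/σ3 boundary: /rl/ — longest licit onset from the right is /l/, leaving /r/ as coda.
Syllabification: hi.ger.lu.
Mapping each syllable to C/V: /hi/ → CV, /ger/ → CVC, /lu/ → CV.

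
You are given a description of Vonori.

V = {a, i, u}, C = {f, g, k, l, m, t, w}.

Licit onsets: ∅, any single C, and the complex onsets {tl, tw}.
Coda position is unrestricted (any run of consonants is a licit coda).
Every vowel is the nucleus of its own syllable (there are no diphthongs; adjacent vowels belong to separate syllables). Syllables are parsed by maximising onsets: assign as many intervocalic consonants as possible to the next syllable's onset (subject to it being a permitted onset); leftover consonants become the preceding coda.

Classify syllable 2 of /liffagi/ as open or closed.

open

Nuclei (vowels): i, a, i → 3 syllables.
/i…a/ gap (V1→V2): /ff/ — longest licit onset from the right is /f/, leaving /f/ as coda.
/a…i/ gap (V2→V3): /g/ → onset of the next syllable (single consonants are always licit onsets).
So the parse is lif.fa.gi.
Syllable 2 is /fa/; it ends in its nucleus with no coda, so it is open.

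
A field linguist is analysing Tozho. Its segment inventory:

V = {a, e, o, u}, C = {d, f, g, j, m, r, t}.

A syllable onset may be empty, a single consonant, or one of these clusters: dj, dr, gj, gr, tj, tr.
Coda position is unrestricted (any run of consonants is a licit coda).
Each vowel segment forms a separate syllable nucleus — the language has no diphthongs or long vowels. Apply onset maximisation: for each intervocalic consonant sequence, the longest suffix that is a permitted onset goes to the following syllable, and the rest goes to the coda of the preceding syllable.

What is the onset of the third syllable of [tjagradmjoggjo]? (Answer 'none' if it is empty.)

j

Nuclei (vowels): a, a, o, o → 4 syllables.
σ1/σ2 boundary: /gr/ is a licit onset in full, so it all attaches to the next syllable.
σ2/σ3 boundary: /dmj/ splits as /dm/ + /j/ (/j/ is the longest suffix that is a licit onset).
σ3/σ4 boundary: /ggj/ — longest licit onset from the right is /gj/, leaving /g/ as coda.
Putting it together: tja.gradm.jog.gjo.
Syllable 3 is /jog/: onset /j/, nucleus /o/, coda /g/.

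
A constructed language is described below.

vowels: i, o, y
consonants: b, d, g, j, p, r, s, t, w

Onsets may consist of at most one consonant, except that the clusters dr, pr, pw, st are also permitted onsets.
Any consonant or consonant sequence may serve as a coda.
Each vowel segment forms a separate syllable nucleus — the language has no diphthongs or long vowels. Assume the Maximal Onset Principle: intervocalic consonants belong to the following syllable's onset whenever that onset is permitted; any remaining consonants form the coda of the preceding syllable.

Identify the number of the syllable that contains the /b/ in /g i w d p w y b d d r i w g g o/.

2

Nuclei (vowels): i, y, i, o → 4 syllables.
Between /i/ (V1) and /y/ (V2): /wdpw/ splits as /wd/ + /pw/ (/pw/ is the longest suffix that is a licit onset).
Between /y/ (V2) and /i/ (V3): /bddr/ splits as /bd/ + /dr/ (/dr/ is the longest suffix that is a licit onset).
Between /i/ (V3) and /o/ (V4): /wgg/; trying suffixes from longest down, /g/ is the first permitted one, so coda /wg/ | onset /g/.
Putting it together: giwd.pwybd.driwg.go.
The /b/ is in the coda of syllable 2 (/pwybd/).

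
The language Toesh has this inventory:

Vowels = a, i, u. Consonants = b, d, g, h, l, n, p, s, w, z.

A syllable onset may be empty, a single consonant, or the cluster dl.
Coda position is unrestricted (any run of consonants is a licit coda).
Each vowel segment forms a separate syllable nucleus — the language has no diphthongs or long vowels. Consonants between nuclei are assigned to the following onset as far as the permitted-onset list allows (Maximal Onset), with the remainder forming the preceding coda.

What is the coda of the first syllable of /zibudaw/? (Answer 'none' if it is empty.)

Nuclei (vowels): i, u, a → 3 syllables.
σ1/σ2 boundary: /b/ is a single consonant, so it becomes the next onset.
σ2/σ3 boundary: just /d/ — single C goes to the following onset.
Result: zi.bu.daw.
Syllable 1 is /zi/: onset /z/, nucleus /i/, coda ∅.

none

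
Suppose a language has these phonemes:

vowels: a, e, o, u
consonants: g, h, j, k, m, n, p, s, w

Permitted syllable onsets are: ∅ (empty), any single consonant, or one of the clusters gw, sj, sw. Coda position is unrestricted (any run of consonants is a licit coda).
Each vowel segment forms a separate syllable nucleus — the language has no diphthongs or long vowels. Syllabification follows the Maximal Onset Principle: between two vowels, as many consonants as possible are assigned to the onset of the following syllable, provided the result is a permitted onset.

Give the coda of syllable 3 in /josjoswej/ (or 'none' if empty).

j

Vowels present: o, o, e; each is a nucleus, giving 3 syllables.
V1 /o/ – V2 /o/: cluster /sj/ — /sj/ is itself a permitted onset, so the whole cluster goes right; preceding coda = ∅.
V2 /o/ – V3 /e/: cluster /sw/ — /sw/ is itself a permitted onset, so the whole cluster goes right; preceding coda = ∅.
Syllabification: jo.sjo.swej.
Syllable 3 is /swej/: onset /sw/, nucleus /e/, coda /j/.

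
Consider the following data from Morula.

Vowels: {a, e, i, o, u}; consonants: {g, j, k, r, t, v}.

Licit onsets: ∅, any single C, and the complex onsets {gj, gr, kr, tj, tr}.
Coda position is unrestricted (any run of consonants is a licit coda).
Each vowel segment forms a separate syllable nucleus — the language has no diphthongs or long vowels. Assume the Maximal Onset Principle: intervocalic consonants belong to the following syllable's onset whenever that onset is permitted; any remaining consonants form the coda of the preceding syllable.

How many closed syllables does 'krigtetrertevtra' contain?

3

Nuclei (vowels): i, e, e, e, a → 5 syllables.
/i…e/ gap (V1→V2): /gt/ — longest licit onset from the right is /t/, leaving /g/ as coda.
/e…e/ gap (V2→V3): /tr/ — entire cluster is a permitted onset → onset /tr/, coda ∅.
/e…e/ gap (V3→V4): /rt/ splits as /r/ + /t/ (/t/ is the longest suffix that is a licit onset).
/e…a/ gap (V4→V5): /vtr/; trying suffixes from longest down, /tr/ is the first permitted one, so coda /v/ | onset /tr/.
Result: krig.te.trer.tev.tra.
Classifying each syllable: /krig/ (closed), /te/ (open), /trer/ (closed), /tev/ (closed), /tra/ (open).
Closed syllables: 3.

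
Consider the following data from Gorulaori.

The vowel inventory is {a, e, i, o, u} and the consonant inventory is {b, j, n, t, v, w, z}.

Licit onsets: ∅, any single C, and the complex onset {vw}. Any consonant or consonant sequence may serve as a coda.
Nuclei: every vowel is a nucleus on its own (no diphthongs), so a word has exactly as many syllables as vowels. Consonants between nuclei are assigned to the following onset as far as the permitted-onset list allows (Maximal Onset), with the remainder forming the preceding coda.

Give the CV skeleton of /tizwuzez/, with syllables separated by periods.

Nuclei (vowels): i, u, e → 3 syllables.
V1 /i/ – V2 /u/: cluster /zw/ — the longest permitted-onset suffix is /w/; onset = /w/, preceding coda = /z/.
V2 /u/ – V3 /e/: /z/ is a single consonant, so it becomes the next onset.
So the parse is tiz.wu.zez.
Mapping each syllable to C/V: /tiz/ → CVC, /wu/ → CV, /zez/ → CVC.

CVC.CV.CVC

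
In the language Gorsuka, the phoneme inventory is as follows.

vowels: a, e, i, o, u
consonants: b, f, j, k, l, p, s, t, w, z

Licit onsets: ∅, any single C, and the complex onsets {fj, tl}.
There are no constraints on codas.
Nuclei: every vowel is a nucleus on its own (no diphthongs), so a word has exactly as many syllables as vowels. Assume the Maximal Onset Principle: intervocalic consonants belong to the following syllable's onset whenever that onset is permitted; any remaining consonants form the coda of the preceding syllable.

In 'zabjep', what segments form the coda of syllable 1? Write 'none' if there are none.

Vowels present: a, e; each is a nucleus, giving 2 syllables.
/a…e/ gap (V1→V2): cluster /bj/ — the longest permitted-onset suffix is /j/; onset = /j/, preceding coda = /b/.
Result: zab.jep.
Syllable 1 is /zab/: onset /z/, nucleus /a/, coda /b/.

b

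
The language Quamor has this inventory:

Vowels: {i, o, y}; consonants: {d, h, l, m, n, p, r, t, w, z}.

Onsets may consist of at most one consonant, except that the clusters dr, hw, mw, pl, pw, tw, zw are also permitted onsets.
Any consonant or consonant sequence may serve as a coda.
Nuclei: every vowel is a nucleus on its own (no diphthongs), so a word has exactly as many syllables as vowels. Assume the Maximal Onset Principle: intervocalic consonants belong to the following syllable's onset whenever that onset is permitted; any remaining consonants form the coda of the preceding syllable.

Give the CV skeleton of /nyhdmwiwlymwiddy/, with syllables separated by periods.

CVCC.CCVC.CV.CCVC.CV

The vowels are y, i, y, i, y — 5 nuclei, so 5 syllables.
/y…i/ gap (V1→V2): /hdmw/ splits as /hd/ + /mw/ (/mw/ is the longest suffix that is a licit onset).
/i…y/ gap (V2→V3): cluster /wl/ — the longest permitted-onset suffix is /l/; onset = /l/, preceding coda = /w/.
/y…i/ gap (V3→V4): /mw/ — entire cluster is a permitted onset → onset /mw/, coda ∅.
/i…y/ gap (V4→V5): cluster /dd/ — the longest permitted-onset suffix is /d/; onset = /d/, preceding coda = /d/.
Syllabification: nyhd.mwiw.ly.mwid.dy.
Mapping each syllable to C/V: /nyhd/ → CVCC, /mwiw/ → CCVC, /ly/ → CV, /mwid/ → CCVC, /dy/ → CV.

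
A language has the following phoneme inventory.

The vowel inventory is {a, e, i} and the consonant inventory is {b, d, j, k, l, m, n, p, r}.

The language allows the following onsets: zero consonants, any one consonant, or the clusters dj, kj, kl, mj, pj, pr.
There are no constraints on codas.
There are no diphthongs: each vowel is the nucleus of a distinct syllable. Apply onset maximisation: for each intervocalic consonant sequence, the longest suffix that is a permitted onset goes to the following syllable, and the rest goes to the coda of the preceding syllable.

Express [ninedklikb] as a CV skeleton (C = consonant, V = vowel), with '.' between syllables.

The vowels are i, e, i — 3 nuclei, so 3 syllables.
Between /i/ (V1) and /e/ (V2): just /n/ — single C goes to the following onset.
Between /e/ (V2) and /i/ (V3): /dkl/ — longest licit onset from the right is /kl/, leaving /d/ as coda.
Putting it together: ni.ned.klikb.
Mapping each syllable to C/V: /ni/ → CV, /ned/ → CVC, /klikb/ → CCVCC.

CV.CVC.CCVCC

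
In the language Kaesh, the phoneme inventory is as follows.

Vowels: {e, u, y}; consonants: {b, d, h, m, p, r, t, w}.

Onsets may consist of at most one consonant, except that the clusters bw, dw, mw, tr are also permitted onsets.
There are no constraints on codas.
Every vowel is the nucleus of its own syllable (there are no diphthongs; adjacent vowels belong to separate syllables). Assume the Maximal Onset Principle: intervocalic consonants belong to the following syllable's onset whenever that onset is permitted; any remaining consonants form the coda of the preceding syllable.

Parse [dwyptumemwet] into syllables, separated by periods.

Vowels present: y, u, e, e; each is a nucleus, giving 4 syllables.
σ1/σ2 boundary: /pt/; trying suffixes from longest down, /t/ is the first permitted one, so coda /p/ | onset /t/.
σ2/σ3 boundary: /m/ → onset of the next syllable (single consonants are always licit onsets).
σ3/σ4 boundary: cluster /mw/ — /mw/ is itself a permitted onset, so the whole cluster goes right; preceding coda = ∅.

dwyp.tu.me.mwet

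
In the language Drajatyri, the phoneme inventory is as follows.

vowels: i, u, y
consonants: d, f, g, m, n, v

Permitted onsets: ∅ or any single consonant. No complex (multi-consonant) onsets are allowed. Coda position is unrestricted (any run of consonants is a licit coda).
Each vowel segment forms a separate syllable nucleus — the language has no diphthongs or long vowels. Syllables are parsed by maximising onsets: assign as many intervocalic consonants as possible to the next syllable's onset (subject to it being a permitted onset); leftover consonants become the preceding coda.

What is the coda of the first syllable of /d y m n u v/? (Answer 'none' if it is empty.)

m

Nuclei (vowels): y, u → 2 syllables.
σ1/σ2 boundary: cluster /mn/ — the longest permitted-onset suffix is /n/; onset = /n/, preceding coda = /m/.
Syllabification: dym.nuv.
Syllable 1 is /dym/: onset /d/, nucleus /y/, coda /m/.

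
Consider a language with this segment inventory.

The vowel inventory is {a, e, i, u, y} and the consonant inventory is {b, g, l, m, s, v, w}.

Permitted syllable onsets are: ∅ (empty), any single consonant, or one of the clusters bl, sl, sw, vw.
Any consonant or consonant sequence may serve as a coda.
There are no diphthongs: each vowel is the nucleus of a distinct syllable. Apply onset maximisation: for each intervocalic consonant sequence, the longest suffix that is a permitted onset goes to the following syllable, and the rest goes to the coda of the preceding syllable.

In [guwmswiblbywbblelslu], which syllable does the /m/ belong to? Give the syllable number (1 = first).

1

The vowels are u, i, y, e, u — 5 nuclei, so 5 syllables.
Between /u/ (V1) and /i/ (V2): cluster /wmsw/ — the longest permitted-onset suffix is /sw/; onset = /sw/, preceding coda = /wm/.
Between /i/ (V2) and /y/ (V3): /blb/ — longest licit onset from the right is /b/, leaving /bl/ as coda.
Between /y/ (V3) and /e/ (V4): /wbbl/ splits as /wb/ + /bl/ (/bl/ is the longest suffix that is a licit onset).
Between /e/ (V4) and /u/ (V5): /lsl/; trying suffixes from longest down, /sl/ is the first permitted one, so coda /l/ | onset /sl/.
Syllabification: guwm.swibl.bywb.blel.slu.
The /m/ is in the coda of syllable 1 (/guwm/).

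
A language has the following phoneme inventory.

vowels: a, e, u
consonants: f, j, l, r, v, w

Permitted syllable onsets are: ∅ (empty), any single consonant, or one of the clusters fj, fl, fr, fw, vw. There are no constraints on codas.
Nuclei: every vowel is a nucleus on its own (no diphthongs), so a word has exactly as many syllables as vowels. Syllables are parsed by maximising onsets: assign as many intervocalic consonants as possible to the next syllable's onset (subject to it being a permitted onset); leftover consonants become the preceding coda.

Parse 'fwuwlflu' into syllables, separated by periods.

Vowels present: u, u; each is a nucleus, giving 2 syllables.
σ1/σ2 boundary: /wlfl/ splits as /wl/ + /fl/ (/fl/ is the longest suffix that is a licit onset).

fwuwl.flu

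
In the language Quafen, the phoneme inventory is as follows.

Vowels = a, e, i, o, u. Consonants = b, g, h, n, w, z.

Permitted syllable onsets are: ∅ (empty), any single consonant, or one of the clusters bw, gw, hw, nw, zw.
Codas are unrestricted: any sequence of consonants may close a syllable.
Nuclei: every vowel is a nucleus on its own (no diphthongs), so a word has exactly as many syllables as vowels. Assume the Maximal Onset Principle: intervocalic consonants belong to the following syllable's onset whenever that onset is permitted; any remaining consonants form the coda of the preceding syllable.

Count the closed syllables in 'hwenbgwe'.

Vowels present: e, e; each is a nucleus, giving 2 syllables.
σ1/σ2 boundary: /nbgw/ splits as /nb/ + /gw/ (/gw/ is the longest suffix that is a licit onset).
Putting it together: hwenb.gwe.
Classifying each syllable: /hwenb/ (closed), /gwe/ (open).
Closed syllables: 1.

1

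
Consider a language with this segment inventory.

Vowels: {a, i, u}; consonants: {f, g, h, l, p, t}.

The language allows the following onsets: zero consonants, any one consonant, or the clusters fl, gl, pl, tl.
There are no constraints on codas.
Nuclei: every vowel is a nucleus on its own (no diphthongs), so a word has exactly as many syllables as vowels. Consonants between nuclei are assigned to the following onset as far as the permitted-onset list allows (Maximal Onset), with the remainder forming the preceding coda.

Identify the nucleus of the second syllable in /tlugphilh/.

Nuclei (vowels): u, i → 2 syllables.
The second nucleus (vowel 2 from the left) is /i/.

i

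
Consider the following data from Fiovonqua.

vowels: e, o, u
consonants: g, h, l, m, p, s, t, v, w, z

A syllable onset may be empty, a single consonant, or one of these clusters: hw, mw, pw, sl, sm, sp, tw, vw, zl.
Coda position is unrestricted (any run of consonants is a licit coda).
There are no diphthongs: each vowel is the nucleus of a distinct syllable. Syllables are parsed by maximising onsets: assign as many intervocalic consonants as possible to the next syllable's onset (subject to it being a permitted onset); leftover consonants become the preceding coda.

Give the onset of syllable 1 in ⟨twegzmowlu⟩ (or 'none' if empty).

Vowels present: e, o, u; each is a nucleus, giving 3 syllables.
σ1/σ2 boundary: /gzm/; trying suffixes from longest down, /m/ is the first permitted one, so coda /gz/ | onset /m/.
σ2/σ3 boundary: /wl/ splits as /w/ + /l/ (/l/ is the longest suffix that is a licit onset).
Result: twegz.mow.lu.
Syllable 1 is /twegz/: onset /tw/, nucleus /e/, coda /gz/.

tw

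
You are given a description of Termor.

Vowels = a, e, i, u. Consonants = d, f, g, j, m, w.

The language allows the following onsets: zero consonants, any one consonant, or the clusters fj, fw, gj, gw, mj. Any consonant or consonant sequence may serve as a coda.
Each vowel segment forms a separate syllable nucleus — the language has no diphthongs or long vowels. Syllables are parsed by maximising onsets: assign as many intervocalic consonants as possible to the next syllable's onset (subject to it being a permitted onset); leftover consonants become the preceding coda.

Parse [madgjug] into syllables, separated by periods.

The vowels are a, u — 2 nuclei, so 2 syllables.
V1 /a/ – V2 /u/: /dgj/ splits as /d/ + /gj/ (/gj/ is the longest suffix that is a licit onset).

mad.gjug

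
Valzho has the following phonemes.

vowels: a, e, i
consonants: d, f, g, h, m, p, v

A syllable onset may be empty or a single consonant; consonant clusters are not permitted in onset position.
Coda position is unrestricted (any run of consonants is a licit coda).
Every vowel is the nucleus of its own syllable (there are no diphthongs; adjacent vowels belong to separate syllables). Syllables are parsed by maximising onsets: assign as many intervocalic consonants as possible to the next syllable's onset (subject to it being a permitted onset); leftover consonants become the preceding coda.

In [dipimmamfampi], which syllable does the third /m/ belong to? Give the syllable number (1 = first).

3

Nuclei (vowels): i, i, a, a, i → 5 syllables.
V1 /i/ – V2 /i/: just /p/ — single C goes to the following onset.
V2 /i/ – V3 /a/: /mm/ splits as /m/ + /m/ (/m/ is the longest suffix that is a licit onset).
V3 /a/ – V4 /a/: /mf/ — longest licit onset from the right is /f/, leaving /m/ as coda.
V4 /a/ – V5 /i/: /mp/ splits as /m/ + /p/ (/p/ is the longest suffix that is a licit onset).
Putting it together: di.pim.mam.fam.pi.
The third /m/ is in the coda of syllable 3 (/mam/).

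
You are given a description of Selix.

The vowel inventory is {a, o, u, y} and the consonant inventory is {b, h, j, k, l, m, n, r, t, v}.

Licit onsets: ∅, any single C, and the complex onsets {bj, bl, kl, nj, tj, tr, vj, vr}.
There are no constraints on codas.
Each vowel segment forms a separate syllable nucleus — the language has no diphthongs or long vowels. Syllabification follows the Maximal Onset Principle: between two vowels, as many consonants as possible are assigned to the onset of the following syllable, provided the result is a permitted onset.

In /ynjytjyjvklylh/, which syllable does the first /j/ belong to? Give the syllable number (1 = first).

2

Vowels present: y, y, y, y; each is a nucleus, giving 4 syllables.
/y…y/ gap (V1→V2): cluster /nj/ — /nj/ is itself a permitted onset, so the whole cluster goes right; preceding coda = ∅.
/y…y/ gap (V2→V3): /tj/ — entire cluster is a permitted onset → onset /tj/, coda ∅.
/y…y/ gap (V3→V4): /jvkl/ splits as /jv/ + /kl/ (/kl/ is the longest suffix that is a licit onset).
Syllabification: y.njy.tjyjv.klylh.
The first /j/ is in the onset of syllable 2 (/njy/).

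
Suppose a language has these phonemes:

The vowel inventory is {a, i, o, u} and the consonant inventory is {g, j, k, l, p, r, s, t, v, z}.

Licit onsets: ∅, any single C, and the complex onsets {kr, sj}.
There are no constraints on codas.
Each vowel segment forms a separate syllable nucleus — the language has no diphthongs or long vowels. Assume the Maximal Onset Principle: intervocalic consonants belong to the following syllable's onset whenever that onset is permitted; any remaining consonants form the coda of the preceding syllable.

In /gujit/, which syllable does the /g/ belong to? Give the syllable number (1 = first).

Nuclei (vowels): u, i → 2 syllables.
σ1/σ2 boundary: just /j/ — single C goes to the following onset.
Putting it together: gu.jit.
The /g/ is in the onset of syllable 1 (/gu/).

1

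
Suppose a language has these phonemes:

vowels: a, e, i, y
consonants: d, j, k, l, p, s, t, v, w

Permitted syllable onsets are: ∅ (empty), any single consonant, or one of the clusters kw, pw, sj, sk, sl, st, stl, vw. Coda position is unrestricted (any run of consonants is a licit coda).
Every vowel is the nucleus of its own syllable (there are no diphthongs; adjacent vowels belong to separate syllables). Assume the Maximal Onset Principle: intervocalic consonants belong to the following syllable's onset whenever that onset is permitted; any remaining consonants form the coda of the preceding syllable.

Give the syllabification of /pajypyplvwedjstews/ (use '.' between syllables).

pa.jy.pypl.vwedj.stews

Nuclei (vowels): a, y, y, e, e → 5 syllables.
/a…y/ gap (V1→V2): /j/ is a single consonant, so it becomes the next onset.
/y…y/ gap (V2→V3): just /p/ — single C goes to the following onset.
/y…e/ gap (V3→V4): /plvw/ — longest licit onset from the right is /vw/, leaving /pl/ as coda.
/e…e/ gap (V4→V5): /djst/ splits as /dj/ + /st/ (/st/ is the longest suffix that is a licit onset).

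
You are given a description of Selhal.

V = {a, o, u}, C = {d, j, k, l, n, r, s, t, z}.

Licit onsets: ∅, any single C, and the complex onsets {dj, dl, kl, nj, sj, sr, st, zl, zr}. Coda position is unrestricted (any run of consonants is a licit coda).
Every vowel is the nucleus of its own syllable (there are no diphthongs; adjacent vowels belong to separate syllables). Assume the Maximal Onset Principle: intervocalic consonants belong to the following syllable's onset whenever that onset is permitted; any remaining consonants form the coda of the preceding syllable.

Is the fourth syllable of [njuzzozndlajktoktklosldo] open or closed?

closed

The vowels are u, o, a, o, o, o — 6 nuclei, so 6 syllables.
Between /u/ (V1) and /o/ (V2): /zz/; trying suffixes from longest down, /z/ is the first permitted one, so coda /z/ | onset /z/.
Between /o/ (V2) and /a/ (V3): /zndl/ — longest licit onset from the right is /dl/, leaving /zn/ as coda.
Between /a/ (V3) and /o/ (V4): /jkt/ — longest licit onset from the right is /t/, leaving /jk/ as coda.
Between /o/ (V4) and /o/ (V5): /ktkl/ splits as /kt/ + /kl/ (/kl/ is the longest suffix that is a licit onset).
Between /o/ (V5) and /o/ (V6): /sld/ — longest licit onset from the right is /d/, leaving /sl/ as coda.
Putting it together: njuz.zozn.dlajk.tokt.klosl.do.
Syllable 4 is /tokt/ with coda /kt/, so it is closed.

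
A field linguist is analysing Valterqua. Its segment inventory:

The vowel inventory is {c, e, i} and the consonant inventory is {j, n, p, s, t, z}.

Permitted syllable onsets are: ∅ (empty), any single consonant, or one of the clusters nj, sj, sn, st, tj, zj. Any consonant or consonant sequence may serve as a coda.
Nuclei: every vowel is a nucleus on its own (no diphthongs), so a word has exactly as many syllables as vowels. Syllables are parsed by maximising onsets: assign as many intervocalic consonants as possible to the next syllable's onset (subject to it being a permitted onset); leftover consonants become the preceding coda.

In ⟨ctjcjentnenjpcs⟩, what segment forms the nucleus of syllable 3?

e

Vowels present: c, c, e, e, c; each is a nucleus, giving 5 syllables.
The third nucleus (vowel 3 from the left) is /e/.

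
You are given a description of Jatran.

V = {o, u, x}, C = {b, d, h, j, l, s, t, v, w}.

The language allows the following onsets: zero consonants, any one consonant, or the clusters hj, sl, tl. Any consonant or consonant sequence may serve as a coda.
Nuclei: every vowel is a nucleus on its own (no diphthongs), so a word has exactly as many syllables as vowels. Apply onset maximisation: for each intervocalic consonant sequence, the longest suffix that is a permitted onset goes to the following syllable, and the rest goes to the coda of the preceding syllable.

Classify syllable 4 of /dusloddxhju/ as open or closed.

open

Nuclei (vowels): u, o, x, u → 4 syllables.
σ1/σ2 boundary: /sl/ — entire cluster is a permitted onset → onset /sl/, coda ∅.
σ2/σ3 boundary: /dd/; trying suffixes from longest down, /d/ is the first permitted one, so coda /d/ | onset /d/.
σ3/σ4 boundary: /hj/ — entire cluster is a permitted onset → onset /hj/, coda ∅.
Syllabification: du.slod.dx.hju.
Syllable 4 is /hju/; it ends in its nucleus with no coda, so it is open.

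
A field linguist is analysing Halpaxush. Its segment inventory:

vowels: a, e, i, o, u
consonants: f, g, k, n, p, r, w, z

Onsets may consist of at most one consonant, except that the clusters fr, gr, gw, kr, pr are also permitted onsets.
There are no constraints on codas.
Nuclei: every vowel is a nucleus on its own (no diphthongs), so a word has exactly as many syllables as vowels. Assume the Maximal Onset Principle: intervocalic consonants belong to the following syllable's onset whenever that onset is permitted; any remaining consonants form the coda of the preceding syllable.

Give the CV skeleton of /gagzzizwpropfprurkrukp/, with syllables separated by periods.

The vowels are a, i, o, u, u — 5 nuclei, so 5 syllables.
σ1/σ2 boundary: /gzz/; trying suffixes from longest down, /z/ is the first permitted one, so coda /gz/ | onset /z/.
σ2/σ3 boundary: /zwpr/ splits as /zw/ + /pr/ (/pr/ is the longest suffix that is a licit onset).
σ3/σ4 boundary: cluster /pfpr/ — the longest permitted-onset suffix is /pr/; onset = /pr/, preceding coda = /pf/.
σ4/σ5 boundary: /rkr/; trying suffixes from longest down, /kr/ is the first permitted one, so coda /r/ | onset /kr/.
Result: gagz.zizw.propf.prur.krukp.
Mapping each syllable to C/V: /gagz/ → CVCC, /zizw/ → CVCC, /propf/ → CCVCC, /prur/ → CCVC, /krukp/ → CCVCC.

CVCC.CVCC.CCVCC.CCVC.CCVCC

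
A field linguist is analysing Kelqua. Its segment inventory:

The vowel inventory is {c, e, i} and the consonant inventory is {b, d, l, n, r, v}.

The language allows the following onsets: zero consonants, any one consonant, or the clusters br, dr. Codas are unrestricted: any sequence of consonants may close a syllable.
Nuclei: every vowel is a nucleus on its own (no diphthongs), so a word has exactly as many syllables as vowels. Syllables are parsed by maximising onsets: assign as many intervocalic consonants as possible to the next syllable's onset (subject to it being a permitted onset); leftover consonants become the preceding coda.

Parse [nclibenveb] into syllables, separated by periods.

Nuclei (vowels): c, i, e, e → 4 syllables.
Between /c/ (V1) and /i/ (V2): /l/ is a single consonant, so it becomes the next onset.
Between /i/ (V2) and /e/ (V3): /b/ is a single consonant, so it becomes the next onset.
Between /e/ (V3) and /e/ (V4): cluster /nv/ — the longest permitted-onset suffix is /v/; onset = /v/, preceding coda = /n/.

nc.li.ben.veb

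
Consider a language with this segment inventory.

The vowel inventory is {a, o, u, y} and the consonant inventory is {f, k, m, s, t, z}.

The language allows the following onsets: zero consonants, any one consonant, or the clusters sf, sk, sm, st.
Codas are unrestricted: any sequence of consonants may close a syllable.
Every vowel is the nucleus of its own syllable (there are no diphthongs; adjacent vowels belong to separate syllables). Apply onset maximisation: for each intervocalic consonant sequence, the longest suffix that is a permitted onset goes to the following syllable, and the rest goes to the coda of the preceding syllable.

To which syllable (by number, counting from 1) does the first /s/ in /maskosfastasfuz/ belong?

Nuclei (vowels): a, o, a, a, u → 5 syllables.
Between /a/ (V1) and /o/ (V2): /sk/ is a licit onset in full, so it all attaches to the next syllable.
Between /o/ (V2) and /a/ (V3): /sf/ is a licit onset in full, so it all attaches to the next syllable.
Between /a/ (V3) and /a/ (V4): /st/ is a licit onset in full, so it all attaches to the next syllable.
Between /a/ (V4) and /u/ (V5): /sf/ — entire cluster is a permitted onset → onset /sf/, coda ∅.
So the parse is ma.sko.sfa.sta.sfuz.
The first /s/ is in the onset of syllable 2 (/sko/).

2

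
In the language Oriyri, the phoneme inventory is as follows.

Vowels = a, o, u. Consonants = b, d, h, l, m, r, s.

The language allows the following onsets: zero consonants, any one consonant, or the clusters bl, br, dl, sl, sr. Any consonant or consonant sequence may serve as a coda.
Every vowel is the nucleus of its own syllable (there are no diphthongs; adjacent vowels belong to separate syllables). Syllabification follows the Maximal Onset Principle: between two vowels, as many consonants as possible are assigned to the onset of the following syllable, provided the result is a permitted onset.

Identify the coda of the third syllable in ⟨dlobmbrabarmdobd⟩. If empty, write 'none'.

rm

Vowels present: o, a, a, o; each is a nucleus, giving 4 syllables.
Between /o/ (V1) and /a/ (V2): /bmbr/; trying suffixes from longest down, /br/ is the first permitted one, so coda /bm/ | onset /br/.
Between /a/ (V2) and /a/ (V3): /b/ is a single consonant, so it becomes the next onset.
Between /a/ (V3) and /o/ (V4): cluster /rmd/ — the longest permitted-onset suffix is /d/; onset = /d/, preceding coda = /rm/.
Result: dlobm.bra.barm.dobd.
Syllable 3 is /barm/: onset /b/, nucleus /a/, coda /rm/.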